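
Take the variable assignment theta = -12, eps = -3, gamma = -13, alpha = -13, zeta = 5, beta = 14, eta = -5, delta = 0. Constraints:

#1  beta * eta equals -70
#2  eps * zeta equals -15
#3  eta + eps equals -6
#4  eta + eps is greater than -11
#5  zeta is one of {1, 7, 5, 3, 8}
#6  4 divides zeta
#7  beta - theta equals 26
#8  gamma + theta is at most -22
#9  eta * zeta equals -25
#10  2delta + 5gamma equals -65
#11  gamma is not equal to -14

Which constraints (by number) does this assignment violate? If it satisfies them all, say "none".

No — constraints 3, 6 are not satisfied.

#1 beta * eta = 14 * (-5) = -70 — OK.
#2 eps * zeta = -3 * 5 = -15 — OK.
#3 eta + eps = -5 + (-3) = -8, not -6 — violated.
#4 eta + eps = -5 + (-3) = -8; -8 > -11 — OK.
#5 zeta = 5 is in {1, 7, 5, 3, 8} — OK.
#6 5 = 4*1 + 1, so 4 does not divide 5 — violated.
#7 beta - theta = 14 - (-12) = 26 — OK.
#8 gamma + theta = -13 + (-12) = -25; -25 ≤ -22 — OK.
#9 eta * zeta = -5 * 5 = -25 — OK.
#10 2delta + 5gamma = 2(0) + 5(-13) = -65 — OK.
#11 gamma = -13, and -13 ≠ -14 — OK.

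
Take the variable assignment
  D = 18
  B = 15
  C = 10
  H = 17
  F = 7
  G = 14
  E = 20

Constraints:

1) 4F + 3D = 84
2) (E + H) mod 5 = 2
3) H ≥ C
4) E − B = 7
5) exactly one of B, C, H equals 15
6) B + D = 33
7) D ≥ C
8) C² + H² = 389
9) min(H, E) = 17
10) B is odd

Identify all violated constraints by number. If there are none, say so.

Violated: 1, 4.

1) 4F + 3D = 4(7) + 3(18) = 82, not 84  ✘
2) E + H = 37; 37 mod 5 = 2  ✔
3) H = 17, C = 10; 17 ≥ 10  ✔
4) E − B = 20 − 15 = 5, not 7  ✘
5) B=15, C=10, H=17; 1 of them equals 15  ✔
6) B + D = 15 + 18 = 33  ✔
7) D = 18, C = 10; 18 ≥ 10  ✔
8) C² + H² = 10² + 17² = 100 + 289 = 389  ✔
9) min(17, 20) = 17  ✔
10) B = 15 is odd  ✔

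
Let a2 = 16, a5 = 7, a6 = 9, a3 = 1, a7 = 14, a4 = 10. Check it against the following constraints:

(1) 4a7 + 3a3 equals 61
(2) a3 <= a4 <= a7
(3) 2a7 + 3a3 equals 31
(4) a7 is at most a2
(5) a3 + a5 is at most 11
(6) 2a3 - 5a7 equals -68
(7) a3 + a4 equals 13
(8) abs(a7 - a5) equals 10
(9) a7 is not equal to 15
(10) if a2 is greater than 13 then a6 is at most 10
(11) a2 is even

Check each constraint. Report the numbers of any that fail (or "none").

The assignment fails constraints 1, 7, 8.

(1) 4a7 + 3a3 = 4(14) + 3(1) = 59, not 61  no
(2) values 1 <= 10 <= 14  yes
(3) 2a7 + 3a3 = 2(14) + 3(1) = 31  yes
(4) a7 = 14, a2 = 16; 14 ≤ 16  yes
(5) a3 + a5 = 1 + 7 = 8; 8 ≤ 11  yes
(6) 2a3 - 5a7 = 2(1) - 5(14) = -68  yes
(7) a3 + a4 = 1 + 10 = 11, not 13  no
(8) abs(14 - 7) = 7, not 10  no
(9) a7 = 14, and 14 ≠ 15  yes
(10) a2 = 16 > 13, so we need a6 ≤ 10; a6 = 9 ≤ 10  yes
(11) a2 = 16 is even  yes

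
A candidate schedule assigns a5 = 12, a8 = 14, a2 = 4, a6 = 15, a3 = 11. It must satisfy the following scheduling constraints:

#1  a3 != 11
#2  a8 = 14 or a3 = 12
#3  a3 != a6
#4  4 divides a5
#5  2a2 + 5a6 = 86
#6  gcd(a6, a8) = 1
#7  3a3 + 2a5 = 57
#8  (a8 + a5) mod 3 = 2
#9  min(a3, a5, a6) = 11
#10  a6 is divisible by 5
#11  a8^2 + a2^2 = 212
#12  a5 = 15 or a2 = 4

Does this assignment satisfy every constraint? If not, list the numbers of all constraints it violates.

No — constraints 1 and 5 are not satisfied.

#1 a3 = 11, but 11 is required to differ — fails.
#2 a8 = 14 = 14 (first disjunct) — holds.
#3 a3 = 11, a6 = 15; distinct — holds.
#4 12 / 4 = 3, so 4 divides 12 — holds.
#5 2a2 + 5a6 = 2(4) + 5(15) = 83, not 86 — fails.
#6 gcd(15, 14) = 1 — holds.
#7 3a3 + 2a5 = 3(11) + 2(12) = 57 — holds.
#8 a8 + a5 = 26; 26 mod 3 = 2 — holds.
#9 min(11, 12, 15) = 11 — holds.
#10 15 / 5 = 3, so 5 divides 15 — holds.
#11 a8^2 + a2^2 = 14^2 + 4^2 = 196 + 16 = 212 — holds.
#12 a5 = 12 ≠ 15, but a2 = 4 = 4 (second disjunct) — holds.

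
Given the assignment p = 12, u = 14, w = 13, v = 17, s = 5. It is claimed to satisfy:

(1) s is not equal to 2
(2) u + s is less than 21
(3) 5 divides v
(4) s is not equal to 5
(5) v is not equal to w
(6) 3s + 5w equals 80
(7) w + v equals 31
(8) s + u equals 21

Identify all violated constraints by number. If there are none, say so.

(1) s = 5, and 5 ≠ 2  ✓
(2) u + s = 14 + 5 = 19; 19 < 21  ✓
(3) 17 = 5*3 + 2, so 5 does not divide 17  ✗
(4) s = 5, but 5 is required to differ  ✗
(5) v = 17, w = 13; distinct  ✓
(6) 3s + 5w = 3(5) + 5(13) = 80  ✓
(7) w + v = 13 + 17 = 30, not 31  ✗
(8) s + u = 5 + 14 = 19, not 21  ✗

The assignment fails constraints 3, 4, 7, and 8.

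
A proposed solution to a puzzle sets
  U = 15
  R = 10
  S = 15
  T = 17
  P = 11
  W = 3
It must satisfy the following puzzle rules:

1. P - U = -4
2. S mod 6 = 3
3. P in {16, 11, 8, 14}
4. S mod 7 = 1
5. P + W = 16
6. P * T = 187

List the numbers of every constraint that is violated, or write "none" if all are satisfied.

Constraint 5 is violated.

1. P - U = 11 - 15 = -4 — satisfied.
2. 15 mod 6 = 3 — satisfied.
3. P = 11 is in {16, 11, 8, 14} — satisfied.
4. 15 mod 7 = 1 — satisfied.
5. P + W = 11 + 3 = 14, not 16 — violated.
6. P * T = 11 * 17 = 187 — satisfied.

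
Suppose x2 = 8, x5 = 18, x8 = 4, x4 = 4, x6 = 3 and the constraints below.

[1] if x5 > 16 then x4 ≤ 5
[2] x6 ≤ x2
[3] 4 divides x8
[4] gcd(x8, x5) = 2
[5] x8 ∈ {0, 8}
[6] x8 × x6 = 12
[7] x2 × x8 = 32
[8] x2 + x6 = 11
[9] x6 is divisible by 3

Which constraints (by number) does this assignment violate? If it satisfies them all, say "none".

The assignment fails constraint 5.

[1] x5 = 18 > 16, so we need x4 ≤ 5; x4 = 4 ≤ 5 — OK.
[2] x6 = 3, x2 = 8; 3 ≤ 8 — OK.
[3] 4 / 4 = 1, so 4 divides 4 — OK.
[4] gcd(4, 18) = 2 — OK.
[5] x8 = 4 is not in {0, 8} — violated.
[6] x8 × x6 = 4 × 3 = 12 — OK.
[7] x2 × x8 = 8 × 4 = 32 — OK.
[8] x2 + x6 = 8 + 3 = 11 — OK.
[9] 3 / 3 = 1, so 3 divides 3 — OK.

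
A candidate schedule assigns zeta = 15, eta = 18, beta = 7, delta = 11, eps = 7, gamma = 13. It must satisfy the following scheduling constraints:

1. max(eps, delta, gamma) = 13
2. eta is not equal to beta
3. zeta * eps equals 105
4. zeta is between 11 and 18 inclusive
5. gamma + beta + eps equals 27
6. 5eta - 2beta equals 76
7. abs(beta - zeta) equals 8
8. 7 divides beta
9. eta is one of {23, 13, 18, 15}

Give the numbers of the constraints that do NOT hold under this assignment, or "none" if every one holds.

All constraints are satisfied.

1. max(7, 11, 13) = 13  OK
2. eta = 18, beta = 7; distinct  OK
3. zeta * eps = 15 * 7 = 105  OK
4. zeta = 15 lies in [11, 18]  OK
5. gamma + beta + eps = 13 + 7 + 7 = 27  OK
6. 5eta - 2beta = 5(18) - 2(7) = 76  OK
7. abs(7 - 15) = 8  OK
8. 7 / 7 = 1, so 7 divides 7  OK
9. eta = 18 is in {23, 13, 18, 15}  OK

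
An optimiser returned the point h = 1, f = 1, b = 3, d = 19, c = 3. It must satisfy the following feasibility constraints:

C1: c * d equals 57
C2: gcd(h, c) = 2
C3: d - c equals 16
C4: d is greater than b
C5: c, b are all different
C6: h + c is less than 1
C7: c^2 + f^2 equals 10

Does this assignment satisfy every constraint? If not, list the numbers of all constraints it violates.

No — constraints 2, 5, and 6 are not satisfied.

C1: c * d = 3 * 19 = 57  yes
C2: gcd(1, 3) = 1, not 2  no
C3: d - c = 19 - 3 = 16  yes
C4: d = 19, b = 3; 19 > 3  yes
C5: c = b = 3, not all different  no
C6: h + c = 1 + 3 = 4; 4 ≥ 1, bound 1 not met  no
C7: c^2 + f^2 = 3^2 + 1^2 = 9 + 1 = 10  yes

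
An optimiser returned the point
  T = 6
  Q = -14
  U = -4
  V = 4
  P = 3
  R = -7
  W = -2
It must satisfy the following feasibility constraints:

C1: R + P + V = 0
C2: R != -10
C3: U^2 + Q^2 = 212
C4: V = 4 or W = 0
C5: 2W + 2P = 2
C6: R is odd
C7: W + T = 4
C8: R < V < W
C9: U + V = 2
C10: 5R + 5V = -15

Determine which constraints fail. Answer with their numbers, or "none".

C1: R + P + V = -7 + 3 + 4 = 0  OK
C2: R = -7, and -7 ≠ -10  OK
C3: U^2 + Q^2 = (-4)^2 + (-14)^2 = 16 + 196 = 212  OK
C4: V = 4 = 4 (first disjunct)  OK
C5: 2W + 2P = 2(-2) + 2(3) = 2  OK
C6: R = -7 is odd  OK
C7: W + T = -2 + 6 = 4  OK
C8: values -7, 4, -2; V = 4 is not < W = -2  FAIL
C9: U + V = -4 + 4 = 0, not 2  FAIL
C10: 5R + 5V = 5(-7) + 5(4) = -15  OK

Violated: 8, 9.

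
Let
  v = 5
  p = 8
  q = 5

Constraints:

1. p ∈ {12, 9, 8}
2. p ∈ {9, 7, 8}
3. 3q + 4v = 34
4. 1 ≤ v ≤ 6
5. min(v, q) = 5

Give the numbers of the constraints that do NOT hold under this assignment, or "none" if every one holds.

1. p = 8 is in {12, 9, 8}  ✓
2. p = 8 is in {9, 7, 8}  ✓
3. 3q + 4v = 3(5) + 4(5) = 35, not 34  ✗
4. v = 5 lies in [1, 6]  ✓
5. min(5, 5) = 5  ✓

Violated: 3.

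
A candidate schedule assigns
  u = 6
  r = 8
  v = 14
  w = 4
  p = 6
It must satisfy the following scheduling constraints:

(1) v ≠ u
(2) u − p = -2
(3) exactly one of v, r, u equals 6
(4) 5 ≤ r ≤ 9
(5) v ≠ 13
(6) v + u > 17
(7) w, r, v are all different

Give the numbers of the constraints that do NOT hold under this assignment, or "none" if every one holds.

No — constraint 2 is not satisfied.

(1) v = 14, u = 6; distinct  holds
(2) u − p = 6 − 6 = 0, not -2  fails
(3) v=14, r=8, u=6; 1 of them equals 6  holds
(4) r = 8 lies in [5, 9]  holds
(5) v = 14, and 14 ≠ 13  holds
(6) v + u = 14 + 6 = 20; 20 > 17  holds
(7) values 4, 8, 14 are pairwise distinct  holds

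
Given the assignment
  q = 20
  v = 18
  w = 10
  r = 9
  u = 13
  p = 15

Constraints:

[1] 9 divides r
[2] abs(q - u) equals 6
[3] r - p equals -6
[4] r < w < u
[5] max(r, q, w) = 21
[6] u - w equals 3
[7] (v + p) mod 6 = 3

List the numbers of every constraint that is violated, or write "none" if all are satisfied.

[1] 9 / 9 = 1, so 9 divides 9 — holds.
[2] abs(20 - 13) = 7, not 6 — does not hold.
[3] r - p = 9 - 15 = -6 — holds.
[4] values 9 < 10 < 13 — holds.
[5] max(9, 20, 10) = 20, not 21 — does not hold.
[6] u - w = 13 - 10 = 3 — holds.
[7] v + p = 33; 33 mod 6 = 3 — holds.

Constraints 2 and 5 are violated.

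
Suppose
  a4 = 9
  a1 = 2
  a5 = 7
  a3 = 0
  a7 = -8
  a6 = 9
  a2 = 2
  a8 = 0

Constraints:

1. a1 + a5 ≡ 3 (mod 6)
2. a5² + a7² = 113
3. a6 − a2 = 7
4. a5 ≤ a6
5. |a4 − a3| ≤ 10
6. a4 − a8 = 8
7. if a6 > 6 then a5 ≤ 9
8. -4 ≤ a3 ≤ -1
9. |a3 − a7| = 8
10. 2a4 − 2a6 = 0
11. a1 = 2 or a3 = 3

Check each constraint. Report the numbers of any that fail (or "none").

1. a1 + a5 = 9; 9 mod 6 = 3  ✓
2. a5² + a7² = 7² + (-8)² = 49 + 64 = 113  ✓
3. a6 − a2 = 9 − 2 = 7  ✓
4. a5 = 7, a6 = 9; 7 ≤ 9  ✓
5. |9 − 0| = 9; 9 ≤ 10  ✓
6. a4 − a8 = 9 − 0 = 9, not 8  ✗
7. a6 = 9 > 6, so we need a5 ≤ 9; a5 = 7 ≤ 9  ✓
8. a3 = 0 is outside [-4, -1]  ✗
9. |0 − (-8)| = 8  ✓
10. 2a4 − 2a6 = 2(9) − 2(9) = 0  ✓
11. a1 = 2 = 2 (first disjunct)  ✓

The assignment fails constraints 6 and 8.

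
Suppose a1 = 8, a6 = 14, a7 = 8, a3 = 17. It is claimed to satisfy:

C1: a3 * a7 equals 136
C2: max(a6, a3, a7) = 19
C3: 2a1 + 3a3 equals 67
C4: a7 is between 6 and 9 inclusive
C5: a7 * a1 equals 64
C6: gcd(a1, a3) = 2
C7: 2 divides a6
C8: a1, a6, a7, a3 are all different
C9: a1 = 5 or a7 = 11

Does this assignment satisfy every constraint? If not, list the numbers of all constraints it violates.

Violated: 2, 6, 8, and 9.

C1: a3 * a7 = 17 * 8 = 136 — holds.
C2: max(14, 17, 8) = 17, not 19 — fails.
C3: 2a1 + 3a3 = 2(8) + 3(17) = 67 — holds.
C4: a7 = 8 lies in [6, 9] — holds.
C5: a7 * a1 = 8 * 8 = 64 — holds.
C6: gcd(8, 17) = 1, not 2 — fails.
C7: 14 / 2 = 7, so 2 divides 14 — holds.
C8: a1 = a7 = 8, not all different — fails.
C9: a1 = 8 ≠ 5 and a7 = 8 ≠ 11; both disjuncts false — fails.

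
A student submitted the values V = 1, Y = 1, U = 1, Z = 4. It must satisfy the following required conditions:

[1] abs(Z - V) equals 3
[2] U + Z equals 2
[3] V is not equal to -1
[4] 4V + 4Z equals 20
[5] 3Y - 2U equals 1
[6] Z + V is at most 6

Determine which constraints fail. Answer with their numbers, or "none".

Violated: 2.

[1] abs(4 - 1) = 3  ✓
[2] U + Z = 1 + 4 = 5, not 2  ✗
[3] V = 1, and 1 ≠ -1  ✓
[4] 4V + 4Z = 4(1) + 4(4) = 20  ✓
[5] 3Y - 2U = 3(1) - 2(1) = 1  ✓
[6] Z + V = 4 + 1 = 5; 5 ≤ 6  ✓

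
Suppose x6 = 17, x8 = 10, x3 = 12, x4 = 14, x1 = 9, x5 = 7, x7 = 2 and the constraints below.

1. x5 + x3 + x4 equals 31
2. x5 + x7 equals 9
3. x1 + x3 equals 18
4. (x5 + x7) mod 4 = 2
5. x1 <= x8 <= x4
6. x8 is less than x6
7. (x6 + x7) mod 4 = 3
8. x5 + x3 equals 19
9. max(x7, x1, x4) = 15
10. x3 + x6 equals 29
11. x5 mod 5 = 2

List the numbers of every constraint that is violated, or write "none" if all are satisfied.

1. x5 + x3 + x4 = 7 + 12 + 14 = 33, not 31  FAIL
2. x5 + x7 = 7 + 2 = 9  OK
3. x1 + x3 = 9 + 12 = 21, not 18  FAIL
4. x5 + x7 = 9; 9 mod 4 = 1, not 2  FAIL
5. values 9 <= 10 <= 14  OK
6. x8 = 10, x6 = 17; 10 < 17  OK
7. x6 + x7 = 19; 19 mod 4 = 3  OK
8. x5 + x3 = 7 + 12 = 19  OK
9. max(2, 9, 14) = 14, not 15  FAIL
10. x3 + x6 = 12 + 17 = 29  OK
11. 7 mod 5 = 2  OK

Constraints 1, 3, 4, and 9 do not hold.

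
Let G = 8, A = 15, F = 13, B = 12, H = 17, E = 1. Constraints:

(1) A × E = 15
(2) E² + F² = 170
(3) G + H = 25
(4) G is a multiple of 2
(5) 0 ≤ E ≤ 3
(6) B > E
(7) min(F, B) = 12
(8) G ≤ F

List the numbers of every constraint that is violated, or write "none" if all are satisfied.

(1) A × E = 15 × 1 = 15 — holds.
(2) E² + F² = 1² + 13² = 1 + 169 = 170 — holds.
(3) G + H = 8 + 17 = 25 — holds.
(4) 8 / 2 = 4, so 2 divides 8 — holds.
(5) E = 1 lies in [0, 3] — holds.
(6) B = 12, E = 1; 12 > 1 — holds.
(7) min(13, 12) = 12 — holds.
(8) G = 8, F = 13; 8 ≤ 13 — holds.

Yes — all constraints hold.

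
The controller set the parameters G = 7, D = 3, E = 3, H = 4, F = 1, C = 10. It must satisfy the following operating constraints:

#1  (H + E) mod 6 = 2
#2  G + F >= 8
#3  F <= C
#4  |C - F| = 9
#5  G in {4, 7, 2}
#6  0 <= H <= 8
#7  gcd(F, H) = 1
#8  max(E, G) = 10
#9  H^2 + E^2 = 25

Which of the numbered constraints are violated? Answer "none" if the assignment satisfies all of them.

#1 H + E = 7; 7 mod 6 = 1, not 2 — does not hold.
#2 G + F = 7 + 1 = 8; 8 ≥ 8 — holds.
#3 F = 1, C = 10; 1 ≤ 10 — holds.
#4 |10 - 1| = 9 — holds.
#5 G = 7 is in {4, 7, 2} — holds.
#6 H = 4 lies in [0, 8] — holds.
#7 gcd(1, 4) = 1 — holds.
#8 max(3, 7) = 7, not 10 — does not hold.
#9 H^2 + E^2 = 4^2 + 3^2 = 16 + 9 = 25 — holds.

Constraints 1 and 8 do not hold.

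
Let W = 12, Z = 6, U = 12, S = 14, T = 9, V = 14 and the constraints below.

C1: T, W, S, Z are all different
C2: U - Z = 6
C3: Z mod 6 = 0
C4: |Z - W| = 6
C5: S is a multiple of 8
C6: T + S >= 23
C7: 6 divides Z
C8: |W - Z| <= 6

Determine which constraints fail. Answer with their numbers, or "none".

Constraint 5 does not hold.

C1: values 9, 12, 14, 6 are pairwise distinct  true
C2: U - Z = 12 - 6 = 6  true
C3: 6 mod 6 = 0  true
C4: |6 - 12| = 6  true
C5: 14 = 8*1 + 6, so 8 does not divide 14  false
C6: T + S = 9 + 14 = 23; 23 ≥ 23  true
C7: 6 / 6 = 1, so 6 divides 6  true
C8: |12 - 6| = 6; 6 ≤ 6  true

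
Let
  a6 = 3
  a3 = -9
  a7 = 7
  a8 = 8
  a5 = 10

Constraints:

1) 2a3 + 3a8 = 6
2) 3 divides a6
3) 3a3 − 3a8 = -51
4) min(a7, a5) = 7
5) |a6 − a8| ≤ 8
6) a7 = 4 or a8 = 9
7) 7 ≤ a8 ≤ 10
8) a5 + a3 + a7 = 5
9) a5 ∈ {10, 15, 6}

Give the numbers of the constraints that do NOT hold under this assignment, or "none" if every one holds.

The assignment fails constraints 6, 8.

1) 2a3 + 3a8 = 2(-9) + 3(8) = 6  OK
2) 3 / 3 = 1, so 3 divides 3  OK
3) 3a3 − 3a8 = 3(-9) − 3(8) = -51  OK
4) min(7, 10) = 7  OK
5) |3 − 8| = 5; 5 ≤ 8  OK
6) a7 = 7 ≠ 4 and a8 = 8 ≠ 9; both disjuncts false  FAIL
7) a8 = 8 lies in [7, 10]  OK
8) a5 + a3 + a7 = 10 + (-9) + 7 = 8, not 5  FAIL
9) a5 = 10 is in {10, 15, 6}  OK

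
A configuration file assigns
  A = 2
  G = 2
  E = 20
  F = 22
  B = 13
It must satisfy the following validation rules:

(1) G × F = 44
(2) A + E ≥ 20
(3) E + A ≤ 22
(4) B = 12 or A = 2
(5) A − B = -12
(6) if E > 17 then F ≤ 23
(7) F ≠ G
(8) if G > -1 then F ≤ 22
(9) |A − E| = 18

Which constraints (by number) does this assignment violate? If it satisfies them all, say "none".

Constraint 5 does not hold.

(1) G × F = 2 × 22 = 44  holds
(2) A + E = 2 + 20 = 22; 22 ≥ 20  holds
(3) E + A = 20 + 2 = 22; 22 ≤ 22  holds
(4) B = 13 ≠ 12, but A = 2 = 2 (second disjunct)  holds
(5) A − B = 2 − 13 = -11, not -12  fails
(6) E = 20 > 17, so we need F ≤ 23; F = 22 ≤ 23  holds
(7) F = 22, G = 2; distinct  holds
(8) G = 2 > -1, so we need F ≤ 22; F = 22 ≤ 22  holds
(9) |2 − 20| = 18  holds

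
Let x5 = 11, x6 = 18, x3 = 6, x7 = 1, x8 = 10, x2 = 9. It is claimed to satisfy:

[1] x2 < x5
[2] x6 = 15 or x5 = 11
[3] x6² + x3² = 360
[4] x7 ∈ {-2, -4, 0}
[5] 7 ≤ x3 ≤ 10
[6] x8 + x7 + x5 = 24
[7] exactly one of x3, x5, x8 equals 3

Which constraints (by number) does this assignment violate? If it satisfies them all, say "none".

[1] x2 = 9, x5 = 11; 9 < 11 — OK.
[2] x6 = 18 ≠ 15, but x5 = 11 = 11 (second disjunct) — OK.
[3] x6² + x3² = 18² + 6² = 324 + 36 = 360 — OK.
[4] x7 = 1 is not in {-2, -4, 0} — violated.
[5] x3 = 6 is outside [7, 10] — violated.
[6] x8 + x7 + x5 = 10 + 1 + 11 = 22, not 24 — violated.
[7] x3=6, x5=11, x8=10; 0 of them equal 3, not exactly one — violated.

Constraints 4, 5, 6, 7 do not hold.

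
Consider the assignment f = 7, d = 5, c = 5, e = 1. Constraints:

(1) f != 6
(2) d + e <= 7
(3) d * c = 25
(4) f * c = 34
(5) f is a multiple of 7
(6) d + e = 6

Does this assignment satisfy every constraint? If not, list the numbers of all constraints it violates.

(1) f = 7, and 7 ≠ 6  OK
(2) d + e = 5 + 1 = 6; 6 ≤ 7  OK
(3) d * c = 5 * 5 = 25  OK
(4) f * c = 7 * 5 = 35, not 34  FAIL
(5) 7 / 7 = 1, so 7 divides 7  OK
(6) d + e = 5 + 1 = 6  OK

The assignment fails constraint 4.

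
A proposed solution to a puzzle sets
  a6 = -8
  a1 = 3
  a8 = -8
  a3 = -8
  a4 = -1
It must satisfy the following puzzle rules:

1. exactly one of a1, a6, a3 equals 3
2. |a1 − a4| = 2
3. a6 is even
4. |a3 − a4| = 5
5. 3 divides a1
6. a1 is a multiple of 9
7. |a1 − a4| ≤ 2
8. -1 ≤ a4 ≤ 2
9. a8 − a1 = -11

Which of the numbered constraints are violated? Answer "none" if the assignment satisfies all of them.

The assignment fails constraints 2, 4, 6, and 7.

1. a1=3, a6=-8, a3=-8; 1 of them equals 3  true
2. |3 − (-1)| = 4, not 2  false
3. a6 = -8 is even  true
4. |-8 − (-1)| = 7, not 5  false
5. 3 / 3 = 1, so 3 divides 3  true
6. 3 = 9×0 + 3, so 9 does not divide 3  false
7. |3 − (-1)| = 4; 4 > 2, exceeds bound 2  false
8. a4 = -1 lies in [-1, 2]  true
9. a8 − a1 = -8 − 3 = -11  true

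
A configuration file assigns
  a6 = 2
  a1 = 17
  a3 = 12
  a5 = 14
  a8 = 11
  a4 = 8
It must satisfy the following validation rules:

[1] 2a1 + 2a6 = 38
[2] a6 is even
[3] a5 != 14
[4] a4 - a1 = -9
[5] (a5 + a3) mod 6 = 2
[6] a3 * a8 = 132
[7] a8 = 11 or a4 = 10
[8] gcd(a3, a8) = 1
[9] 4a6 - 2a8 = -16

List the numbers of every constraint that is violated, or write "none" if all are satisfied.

Constraints 3 and 9 are violated.

[1] 2a1 + 2a6 = 2(17) + 2(2) = 38 — satisfied.
[2] a6 = 2 is even — satisfied.
[3] a5 = 14, but 14 is required to differ — violated.
[4] a4 - a1 = 8 - 17 = -9 — satisfied.
[5] a5 + a3 = 26; 26 mod 6 = 2 — satisfied.
[6] a3 * a8 = 12 * 11 = 132 — satisfied.
[7] a8 = 11 = 11 (first disjunct) — satisfied.
[8] gcd(12, 11) = 1 — satisfied.
[9] 4a6 - 2a8 = 4(2) - 2(11) = -14, not -16 — violated.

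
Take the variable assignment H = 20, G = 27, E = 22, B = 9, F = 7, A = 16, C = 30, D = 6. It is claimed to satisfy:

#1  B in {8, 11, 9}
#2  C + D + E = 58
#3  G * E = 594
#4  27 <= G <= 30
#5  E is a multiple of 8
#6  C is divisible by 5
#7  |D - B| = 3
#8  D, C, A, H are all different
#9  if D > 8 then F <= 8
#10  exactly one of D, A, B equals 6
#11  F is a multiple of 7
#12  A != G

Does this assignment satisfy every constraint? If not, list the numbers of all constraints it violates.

#1 B = 9 is in {8, 11, 9}  ✔
#2 C + D + E = 30 + 6 + 22 = 58  ✔
#3 G * E = 27 * 22 = 594  ✔
#4 G = 27 lies in [27, 30]  ✔
#5 22 = 8*2 + 6, so 8 does not divide 22  ✘
#6 30 / 5 = 6, so 5 divides 30  ✔
#7 |6 - 9| = 3  ✔
#8 values 6, 30, 16, 20 are pairwise distinct  ✔
#9 D = 6, not > 8; antecedent false, conditional vacuously true  ✔
#10 D=6, A=16, B=9; 1 of them equals 6  ✔
#11 7 / 7 = 1, so 7 divides 7  ✔
#12 A = 16, G = 27; distinct  ✔

Violated: 5.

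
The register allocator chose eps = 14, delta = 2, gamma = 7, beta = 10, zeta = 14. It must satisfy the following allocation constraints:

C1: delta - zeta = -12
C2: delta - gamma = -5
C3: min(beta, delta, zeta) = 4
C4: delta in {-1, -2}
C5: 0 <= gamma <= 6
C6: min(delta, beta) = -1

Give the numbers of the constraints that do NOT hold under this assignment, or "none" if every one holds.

Constraints 3, 4, 5, 6 are violated.

C1: delta - zeta = 2 - 14 = -12 — holds.
C2: delta - gamma = 2 - 7 = -5 — holds.
C3: min(10, 2, 14) = 2, not 4 — fails.
C4: delta = 2 is not in {-1, -2} — fails.
C5: gamma = 7 is outside [0, 6] — fails.
C6: min(2, 10) = 2, not -1 — fails.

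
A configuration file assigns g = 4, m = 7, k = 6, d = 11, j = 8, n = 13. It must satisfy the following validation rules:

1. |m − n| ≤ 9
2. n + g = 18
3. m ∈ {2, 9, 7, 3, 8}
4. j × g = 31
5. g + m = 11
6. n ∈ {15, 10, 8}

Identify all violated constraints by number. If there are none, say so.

The assignment fails constraints 2, 4, and 6.

1. |7 − 13| = 6; 6 ≤ 9 — holds.
2. n + g = 13 + 4 = 17, not 18 — does not hold.
3. m = 7 is in {2, 9, 7, 3, 8} — holds.
4. j × g = 8 × 4 = 32, not 31 — does not hold.
5. g + m = 4 + 7 = 11 — holds.
6. n = 13 is not in {15, 10, 8} — does not hold.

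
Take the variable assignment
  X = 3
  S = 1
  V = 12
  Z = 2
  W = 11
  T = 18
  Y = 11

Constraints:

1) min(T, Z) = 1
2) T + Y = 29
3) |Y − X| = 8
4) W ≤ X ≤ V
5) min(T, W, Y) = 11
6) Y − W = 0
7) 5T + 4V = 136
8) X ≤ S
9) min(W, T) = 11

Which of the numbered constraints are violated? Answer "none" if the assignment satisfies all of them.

1) min(18, 2) = 2, not 1 — does not hold.
2) T + Y = 18 + 11 = 29 — holds.
3) |11 − 3| = 8 — holds.
4) values 11, 3, 12; W = 11 is not ≤ X = 3 — does not hold.
5) min(18, 11, 11) = 11 — holds.
6) Y − W = 11 − 11 = 0 — holds.
7) 5T + 4V = 5(18) + 4(12) = 138, not 136 — does not hold.
8) X = 3, S = 1; 3 > 1 (want ≤) — does not hold.
9) min(11, 18) = 11 — holds.

Constraints 1, 4, 7, and 8 do not hold.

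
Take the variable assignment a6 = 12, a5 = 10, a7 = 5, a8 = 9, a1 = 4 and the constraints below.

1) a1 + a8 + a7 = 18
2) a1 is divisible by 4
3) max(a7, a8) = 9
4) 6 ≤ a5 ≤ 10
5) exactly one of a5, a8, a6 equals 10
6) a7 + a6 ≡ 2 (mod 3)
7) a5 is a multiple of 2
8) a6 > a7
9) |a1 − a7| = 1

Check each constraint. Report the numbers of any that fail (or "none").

1) a1 + a8 + a7 = 4 + 9 + 5 = 18  ✔
2) 4 / 4 = 1, so 4 divides 4  ✔
3) max(5, 9) = 9  ✔
4) a5 = 10 lies in [6, 10]  ✔
5) a5=10, a8=9, a6=12; 1 of them equals 10  ✔
6) a7 + a6 = 17; 17 mod 3 = 2  ✔
7) 10 / 2 = 5, so 2 divides 10  ✔
8) a6 = 12, a7 = 5; 12 > 5  ✔
9) |4 − 5| = 1  ✔

None — every constraint holds.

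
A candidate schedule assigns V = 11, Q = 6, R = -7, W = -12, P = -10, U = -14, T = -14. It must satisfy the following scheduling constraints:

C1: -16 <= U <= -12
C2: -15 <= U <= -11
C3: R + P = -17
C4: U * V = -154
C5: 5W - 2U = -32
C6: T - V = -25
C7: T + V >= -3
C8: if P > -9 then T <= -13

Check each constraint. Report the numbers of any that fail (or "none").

C1: U = -14 lies in [-16, -12] — OK.
C2: U = -14 lies in [-15, -11] — OK.
C3: R + P = -7 + (-10) = -17 — OK.
C4: U * V = -14 * 11 = -154 — OK.
C5: 5W - 2U = 5(-12) - 2(-14) = -32 — OK.
C6: T - V = -14 - 11 = -25 — OK.
C7: T + V = -14 + 11 = -3; -3 ≥ -3 — OK.
C8: P = -10, not > -9; antecedent false, conditional vacuously true — OK.

All constraints are satisfied.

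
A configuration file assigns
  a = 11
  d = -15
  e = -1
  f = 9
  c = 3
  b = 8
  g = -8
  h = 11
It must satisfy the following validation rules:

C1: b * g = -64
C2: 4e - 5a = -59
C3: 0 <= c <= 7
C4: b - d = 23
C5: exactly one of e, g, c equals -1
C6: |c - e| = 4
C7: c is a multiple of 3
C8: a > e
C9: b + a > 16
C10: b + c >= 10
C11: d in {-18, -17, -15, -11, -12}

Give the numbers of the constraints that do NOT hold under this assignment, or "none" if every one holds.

No violations.

C1: b * g = 8 * (-8) = -64 — satisfied.
C2: 4e - 5a = 4(-1) - 5(11) = -59 — satisfied.
C3: c = 3 lies in [0, 7] — satisfied.
C4: b - d = 8 - (-15) = 23 — satisfied.
C5: e=-1, g=-8, c=3; 1 of them equals -1 — satisfied.
C6: |3 - (-1)| = 4 — satisfied.
C7: 3 / 3 = 1, so 3 divides 3 — satisfied.
C8: a = 11, e = -1; 11 > -1 — satisfied.
C9: b + a = 8 + 11 = 19; 19 > 16 — satisfied.
C10: b + c = 8 + 3 = 11; 11 ≥ 10 — satisfied.
C11: d = -15 is in {-18, -17, -15, -11, -12} — satisfied.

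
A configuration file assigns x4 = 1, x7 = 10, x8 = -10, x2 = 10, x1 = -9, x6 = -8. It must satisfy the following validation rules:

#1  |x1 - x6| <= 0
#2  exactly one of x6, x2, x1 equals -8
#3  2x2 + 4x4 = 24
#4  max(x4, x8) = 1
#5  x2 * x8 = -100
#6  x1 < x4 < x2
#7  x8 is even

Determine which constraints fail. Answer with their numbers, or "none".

Constraint 1 is violated.

#1 |-9 - (-8)| = 1; 1 > 0, exceeds bound 0  ✗
#2 x6=-8, x2=10, x1=-9; 1 of them equals -8  ✓
#3 2x2 + 4x4 = 2(10) + 4(1) = 24  ✓
#4 max(1, -10) = 1  ✓
#5 x2 * x8 = 10 * (-10) = -100  ✓
#6 values -9 < 1 < 10  ✓
#7 x8 = -10 is even  ✓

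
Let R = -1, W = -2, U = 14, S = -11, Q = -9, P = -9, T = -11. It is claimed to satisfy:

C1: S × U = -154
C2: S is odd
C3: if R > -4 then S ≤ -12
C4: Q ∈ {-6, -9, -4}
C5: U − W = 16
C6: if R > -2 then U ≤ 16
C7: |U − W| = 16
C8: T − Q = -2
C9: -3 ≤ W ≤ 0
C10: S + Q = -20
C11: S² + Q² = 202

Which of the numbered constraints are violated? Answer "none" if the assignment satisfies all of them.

C1: S × U = -11 × 14 = -154 — satisfied.
C2: S = -11 is odd — satisfied.
C3: R = -1 > -4, so we need S ≤ -12; but S = -11 > -12 — violated.
C4: Q = -9 is in {-6, -9, -4} — satisfied.
C5: U − W = 14 − (-2) = 16 — satisfied.
C6: R = -1 > -2, so we need U ≤ 16; U = 14 ≤ 16 — satisfied.
C7: |14 − (-2)| = 16 — satisfied.
C8: T − Q = -11 − (-9) = -2 — satisfied.
C9: W = -2 lies in [-3, 0] — satisfied.
C10: S + Q = -11 + (-9) = -20 — satisfied.
C11: S² + Q² = (-11)² + (-9)² = 121 + 81 = 202 — satisfied.

Violated: 3.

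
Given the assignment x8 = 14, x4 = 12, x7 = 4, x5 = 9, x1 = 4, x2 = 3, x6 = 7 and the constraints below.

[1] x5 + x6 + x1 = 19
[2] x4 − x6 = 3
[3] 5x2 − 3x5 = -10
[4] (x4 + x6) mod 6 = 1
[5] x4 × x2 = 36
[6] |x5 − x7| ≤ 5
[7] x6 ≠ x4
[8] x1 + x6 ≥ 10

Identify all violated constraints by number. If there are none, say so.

The assignment fails constraints 1, 2, 3.

[1] x5 + x6 + x1 = 9 + 7 + 4 = 20, not 19  no
[2] x4 − x6 = 12 − 7 = 5, not 3  no
[3] 5x2 − 3x5 = 5(3) − 3(9) = -12, not -10  no
[4] x4 + x6 = 19; 19 mod 6 = 1  yes
[5] x4 × x2 = 12 × 3 = 36  yes
[6] |9 − 4| = 5; 5 ≤ 5  yes
[7] x6 = 7, x4 = 12; distinct  yes
[8] x1 + x6 = 4 + 7 = 11; 11 ≥ 10  yes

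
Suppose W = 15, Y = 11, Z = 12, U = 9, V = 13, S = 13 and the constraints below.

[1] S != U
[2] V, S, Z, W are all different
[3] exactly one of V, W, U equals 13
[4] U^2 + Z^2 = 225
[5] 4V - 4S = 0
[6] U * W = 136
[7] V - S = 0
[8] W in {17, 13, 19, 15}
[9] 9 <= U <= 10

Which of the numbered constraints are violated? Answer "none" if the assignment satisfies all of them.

[1] S = 13, U = 9; distinct  ✔
[2] V = S = 13, not all different  ✘
[3] V=13, W=15, U=9; 1 of them equals 13  ✔
[4] U^2 + Z^2 = 9^2 + 12^2 = 81 + 144 = 225  ✔
[5] 4V - 4S = 4(13) - 4(13) = 0  ✔
[6] U * W = 9 * 15 = 135, not 136  ✘
[7] V - S = 13 - 13 = 0  ✔
[8] W = 15 is in {17, 13, 19, 15}  ✔
[9] U = 9 lies in [9, 10]  ✔

The assignment fails constraints 2 and 6.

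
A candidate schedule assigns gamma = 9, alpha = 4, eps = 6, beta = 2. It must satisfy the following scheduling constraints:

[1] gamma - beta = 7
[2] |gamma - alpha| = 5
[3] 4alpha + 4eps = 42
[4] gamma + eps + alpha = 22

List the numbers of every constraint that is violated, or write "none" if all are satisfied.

[1] gamma - beta = 9 - 2 = 7  yes
[2] |9 - 4| = 5  yes
[3] 4alpha + 4eps = 4(4) + 4(6) = 40, not 42  no
[4] gamma + eps + alpha = 9 + 6 + 4 = 19, not 22  no

Constraints 3, 4 are violated.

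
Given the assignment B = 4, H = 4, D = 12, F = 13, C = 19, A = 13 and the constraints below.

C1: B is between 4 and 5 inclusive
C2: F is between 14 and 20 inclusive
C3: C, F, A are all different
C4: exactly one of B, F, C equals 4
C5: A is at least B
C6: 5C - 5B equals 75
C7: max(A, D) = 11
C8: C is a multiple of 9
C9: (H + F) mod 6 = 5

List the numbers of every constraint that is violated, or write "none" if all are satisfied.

C1: B = 4 lies in [4, 5] — OK.
C2: F = 13 is outside [14, 20] — violated.
C3: F = A = 13, not all different — violated.
C4: B=4, F=13, C=19; 1 of them equals 4 — OK.
C5: A = 13, B = 4; 13 ≥ 4 — OK.
C6: 5C - 5B = 5(19) - 5(4) = 75 — OK.
C7: max(13, 12) = 13, not 11 — violated.
C8: 19 = 9*2 + 1, so 9 does not divide 19 — violated.
C9: H + F = 17; 17 mod 6 = 5 — OK.

Constraints 2, 3, 7, and 8 are violated.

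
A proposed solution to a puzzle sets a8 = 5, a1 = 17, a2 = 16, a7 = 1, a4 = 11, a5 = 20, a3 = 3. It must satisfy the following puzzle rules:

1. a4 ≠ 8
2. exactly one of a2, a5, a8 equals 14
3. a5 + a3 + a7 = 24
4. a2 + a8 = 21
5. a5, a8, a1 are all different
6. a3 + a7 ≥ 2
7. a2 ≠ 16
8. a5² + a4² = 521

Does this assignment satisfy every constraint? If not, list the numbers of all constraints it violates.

Constraints 2 and 7 are violated.

1. a4 = 11, and 11 ≠ 8 — holds.
2. a2=16, a5=20, a8=5; 0 of them equal 14, not exactly one — fails.
3. a5 + a3 + a7 = 20 + 3 + 1 = 24 — holds.
4. a2 + a8 = 16 + 5 = 21 — holds.
5. values 20, 5, 17 are pairwise distinct — holds.
6. a3 + a7 = 3 + 1 = 4; 4 ≥ 2 — holds.
7. a2 = 16, but 16 is required to differ — fails.
8. a5² + a4² = 20² + 11² = 400 + 121 = 521 — holds.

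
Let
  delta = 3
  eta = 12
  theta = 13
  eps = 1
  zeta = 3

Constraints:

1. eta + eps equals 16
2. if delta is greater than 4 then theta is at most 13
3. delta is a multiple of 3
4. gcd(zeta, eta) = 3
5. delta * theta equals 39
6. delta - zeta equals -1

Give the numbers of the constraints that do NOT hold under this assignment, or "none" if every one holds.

Violated: 1 and 6.

1. eta + eps = 12 + 1 = 13, not 16  ✘
2. delta = 3, not > 4; antecedent false, conditional vacuously true  ✔
3. 3 / 3 = 1, so 3 divides 3  ✔
4. gcd(3, 12) = 3  ✔
5. delta * theta = 3 * 13 = 39  ✔
6. delta - zeta = 3 - 3 = 0, not -1  ✘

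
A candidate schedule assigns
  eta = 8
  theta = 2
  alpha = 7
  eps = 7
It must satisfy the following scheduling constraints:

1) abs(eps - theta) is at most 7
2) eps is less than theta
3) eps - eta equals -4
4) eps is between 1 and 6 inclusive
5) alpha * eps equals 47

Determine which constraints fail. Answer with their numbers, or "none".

1) abs(7 - 2) = 5; 5 ≤ 7 — satisfied.
2) eps = 7, theta = 2; 7 ≥ 2 (want <) — violated.
3) eps - eta = 7 - 8 = -1, not -4 — violated.
4) eps = 7 is outside [1, 6] — violated.
5) alpha * eps = 7 * 7 = 49, not 47 — violated.

Constraints 2, 3, 4, and 5 are violated.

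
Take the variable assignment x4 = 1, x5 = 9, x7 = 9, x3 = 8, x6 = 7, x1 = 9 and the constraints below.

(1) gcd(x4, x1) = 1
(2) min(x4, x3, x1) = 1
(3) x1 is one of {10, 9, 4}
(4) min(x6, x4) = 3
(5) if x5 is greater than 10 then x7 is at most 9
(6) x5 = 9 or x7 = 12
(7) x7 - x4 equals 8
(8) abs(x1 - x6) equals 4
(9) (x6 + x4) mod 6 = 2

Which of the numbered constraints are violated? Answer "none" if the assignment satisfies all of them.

Violated: 4 and 8.

(1) gcd(1, 9) = 1  yes
(2) min(1, 8, 9) = 1  yes
(3) x1 = 9 is in {10, 9, 4}  yes
(4) min(7, 1) = 1, not 3  no
(5) x5 = 9, not > 10; antecedent false, conditional vacuously true  yes
(6) x5 = 9 = 9 (first disjunct)  yes
(7) x7 - x4 = 9 - 1 = 8  yes
(8) abs(9 - 7) = 2, not 4  no
(9) x6 + x4 = 8; 8 mod 6 = 2  yes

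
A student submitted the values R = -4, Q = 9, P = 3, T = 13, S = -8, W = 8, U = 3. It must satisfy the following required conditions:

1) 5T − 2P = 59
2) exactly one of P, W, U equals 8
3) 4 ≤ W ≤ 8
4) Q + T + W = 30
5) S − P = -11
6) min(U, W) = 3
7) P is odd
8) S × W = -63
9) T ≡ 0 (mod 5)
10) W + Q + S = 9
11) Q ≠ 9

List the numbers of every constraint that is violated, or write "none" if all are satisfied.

Constraints 8, 9, and 11 are violated.

1) 5T − 2P = 5(13) − 2(3) = 59  ✓
2) P=3, W=8, U=3; 1 of them equals 8  ✓
3) W = 8 lies in [4, 8]  ✓
4) Q + T + W = 9 + 13 + 8 = 30  ✓
5) S − P = -8 − 3 = -11  ✓
6) min(3, 8) = 3  ✓
7) P = 3 is odd  ✓
8) S × W = -8 × 8 = -64, not -63  ✗
9) 13 mod 5 = 3, not 0  ✗
10) W + Q + S = 8 + 9 + (-8) = 9  ✓
11) Q = 9, but 9 is required to differ  ✗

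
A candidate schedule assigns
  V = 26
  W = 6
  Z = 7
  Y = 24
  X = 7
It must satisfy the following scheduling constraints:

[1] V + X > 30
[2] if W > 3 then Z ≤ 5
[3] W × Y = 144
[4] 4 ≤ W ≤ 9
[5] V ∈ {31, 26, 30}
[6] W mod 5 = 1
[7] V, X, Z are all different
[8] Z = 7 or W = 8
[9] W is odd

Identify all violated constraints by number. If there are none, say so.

Constraints 2, 7, 9 do not hold.

[1] V + X = 26 + 7 = 33; 33 > 30  OK
[2] W = 6 > 3, so we need Z ≤ 5; but Z = 7 > 5  FAIL
[3] W × Y = 6 × 24 = 144  OK
[4] W = 6 lies in [4, 9]  OK
[5] V = 26 is in {31, 26, 30}  OK
[6] 6 mod 5 = 1  OK
[7] X = Z = 7, not all different  FAIL
[8] Z = 7 = 7 (first disjunct)  OK
[9] W = 6 is even  FAIL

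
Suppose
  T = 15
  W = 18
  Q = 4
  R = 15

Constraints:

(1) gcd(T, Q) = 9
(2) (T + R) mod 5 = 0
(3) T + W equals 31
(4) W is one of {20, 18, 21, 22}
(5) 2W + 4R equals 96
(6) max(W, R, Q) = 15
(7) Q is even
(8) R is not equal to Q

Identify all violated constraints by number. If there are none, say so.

Violated: 1, 3, 6.

(1) gcd(15, 4) = 1, not 9 — violated.
(2) T + R = 30; 30 mod 5 = 0 — satisfied.
(3) T + W = 15 + 18 = 33, not 31 — violated.
(4) W = 18 is in {20, 18, 21, 22} — satisfied.
(5) 2W + 4R = 2(18) + 4(15) = 96 — satisfied.
(6) max(18, 15, 4) = 18, not 15 — violated.
(7) Q = 4 is even — satisfied.
(8) R = 15, Q = 4; distinct — satisfied.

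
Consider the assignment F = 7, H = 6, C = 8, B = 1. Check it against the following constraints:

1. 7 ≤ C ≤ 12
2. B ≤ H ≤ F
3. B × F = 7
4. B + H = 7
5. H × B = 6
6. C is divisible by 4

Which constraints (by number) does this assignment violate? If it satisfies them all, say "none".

Yes — all constraints hold.

1. C = 8 lies in [7, 12]  holds
2. values 1 ≤ 6 ≤ 7  holds
3. B × F = 1 × 7 = 7  holds
4. B + H = 1 + 6 = 7  holds
5. H × B = 6 × 1 = 6  holds
6. 8 / 4 = 2, so 4 divides 8  holds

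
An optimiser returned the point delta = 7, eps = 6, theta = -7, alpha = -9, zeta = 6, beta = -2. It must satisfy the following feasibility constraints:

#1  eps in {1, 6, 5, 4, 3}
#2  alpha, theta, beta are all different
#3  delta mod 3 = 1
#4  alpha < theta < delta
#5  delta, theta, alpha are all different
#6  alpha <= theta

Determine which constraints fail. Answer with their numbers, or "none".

#1 eps = 6 is in {1, 6, 5, 4, 3}  holds
#2 values -9, -7, -2 are pairwise distinct  holds
#3 7 mod 3 = 1  holds
#4 values -9 < -7 < 7  holds
#5 values 7, -7, -9 are pairwise distinct  holds
#6 alpha = -9, theta = -7; -9 ≤ -7  holds

The assignment satisfies every constraint.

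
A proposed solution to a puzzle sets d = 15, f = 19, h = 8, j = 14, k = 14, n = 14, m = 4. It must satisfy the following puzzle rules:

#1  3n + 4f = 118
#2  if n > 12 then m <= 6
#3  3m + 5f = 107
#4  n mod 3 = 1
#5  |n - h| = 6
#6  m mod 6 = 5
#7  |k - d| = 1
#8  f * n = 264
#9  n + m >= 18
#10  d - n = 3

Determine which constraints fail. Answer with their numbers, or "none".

Constraints 4, 6, 8, and 10 do not hold.

#1 3n + 4f = 3(14) + 4(19) = 118 — satisfied.
#2 n = 14 > 12, so we need m ≤ 6; m = 4 ≤ 6 — satisfied.
#3 3m + 5f = 3(4) + 5(19) = 107 — satisfied.
#4 14 mod 3 = 2, not 1 — violated.
#5 |14 - 8| = 6 — satisfied.
#6 4 mod 6 = 4, not 5 — violated.
#7 |14 - 15| = 1 — satisfied.
#8 f * n = 19 * 14 = 266, not 264 — violated.
#9 n + m = 14 + 4 = 18; 18 ≥ 18 — satisfied.
#10 d - n = 15 - 14 = 1, not 3 — violated.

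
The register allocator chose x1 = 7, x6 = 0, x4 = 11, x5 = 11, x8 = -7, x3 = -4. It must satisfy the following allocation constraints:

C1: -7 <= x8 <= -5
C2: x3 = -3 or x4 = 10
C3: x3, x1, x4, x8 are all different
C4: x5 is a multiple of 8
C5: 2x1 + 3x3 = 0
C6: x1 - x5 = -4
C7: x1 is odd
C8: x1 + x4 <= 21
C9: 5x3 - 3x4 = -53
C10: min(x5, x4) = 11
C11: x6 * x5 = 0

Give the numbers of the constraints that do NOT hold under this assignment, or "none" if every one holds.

The assignment fails constraints 2, 4, and 5.

C1: x8 = -7 lies in [-7, -5] — OK.
C2: x3 = -4 ≠ -3 and x4 = 11 ≠ 10; both disjuncts false — violated.
C3: values -4, 7, 11, -7 are pairwise distinct — OK.
C4: 11 = 8*1 + 3, so 8 does not divide 11 — violated.
C5: 2x1 + 3x3 = 2(7) + 3(-4) = 2, not 0 — violated.
C6: x1 - x5 = 7 - 11 = -4 — OK.
C7: x1 = 7 is odd — OK.
C8: x1 + x4 = 7 + 11 = 18; 18 ≤ 21 — OK.
C9: 5x3 - 3x4 = 5(-4) - 3(11) = -53 — OK.
C10: min(11, 11) = 11 — OK.
C11: x6 * x5 = 0 * 11 = 0 — OK.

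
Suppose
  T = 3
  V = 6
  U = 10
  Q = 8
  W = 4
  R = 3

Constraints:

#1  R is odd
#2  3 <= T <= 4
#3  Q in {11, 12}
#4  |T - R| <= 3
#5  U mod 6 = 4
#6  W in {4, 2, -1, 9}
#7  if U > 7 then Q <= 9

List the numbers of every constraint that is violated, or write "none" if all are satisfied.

#1 R = 3 is odd  yes
#2 T = 3 lies in [3, 4]  yes
#3 Q = 8 is not in {11, 12}  no
#4 |3 - 3| = 0; 0 ≤ 3  yes
#5 10 mod 6 = 4  yes
#6 W = 4 is in {4, 2, -1, 9}  yes
#7 U = 10 > 7, so we need Q ≤ 9; Q = 8 ≤ 9  yes

Constraint 3 is violated.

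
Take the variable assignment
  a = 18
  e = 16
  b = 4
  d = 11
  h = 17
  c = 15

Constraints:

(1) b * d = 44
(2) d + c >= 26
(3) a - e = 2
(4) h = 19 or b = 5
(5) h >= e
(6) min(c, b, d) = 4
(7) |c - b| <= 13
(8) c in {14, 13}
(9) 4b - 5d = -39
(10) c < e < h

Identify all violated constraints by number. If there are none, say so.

(1) b * d = 4 * 11 = 44 — holds.
(2) d + c = 11 + 15 = 26; 26 ≥ 26 — holds.
(3) a - e = 18 - 16 = 2 — holds.
(4) h = 17 ≠ 19 and b = 4 ≠ 5; both disjuncts false — fails.
(5) h = 17, e = 16; 17 ≥ 16 — holds.
(6) min(15, 4, 11) = 4 — holds.
(7) |15 - 4| = 11; 11 ≤ 13 — holds.
(8) c = 15 is not in {14, 13} — fails.
(9) 4b - 5d = 4(4) - 5(11) = -39 — holds.
(10) values 15 < 16 < 17 — holds.

The assignment fails constraints 4 and 8.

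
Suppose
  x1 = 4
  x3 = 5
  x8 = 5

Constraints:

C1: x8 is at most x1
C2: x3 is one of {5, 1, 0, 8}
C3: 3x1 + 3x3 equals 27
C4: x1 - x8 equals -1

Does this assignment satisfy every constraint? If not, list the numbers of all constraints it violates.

C1: x8 = 5, x1 = 4; 5 > 4 (want ≤)  false
C2: x3 = 5 is in {5, 1, 0, 8}  true
C3: 3x1 + 3x3 = 3(4) + 3(5) = 27  true
C4: x1 - x8 = 4 - 5 = -1  true

Constraint 1 does not hold.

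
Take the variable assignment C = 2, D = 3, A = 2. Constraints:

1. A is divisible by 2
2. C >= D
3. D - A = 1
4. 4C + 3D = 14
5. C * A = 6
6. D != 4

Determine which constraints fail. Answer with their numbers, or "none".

1. 2 / 2 = 1, so 2 divides 2 — OK.
2. C = 2, D = 3; 2 < 3 (want ≥) — violated.
3. D - A = 3 - 2 = 1 — OK.
4. 4C + 3D = 4(2) + 3(3) = 17, not 14 — violated.
5. C * A = 2 * 2 = 4, not 6 — violated.
6. D = 3, and 3 ≠ 4 — OK.

Violated: 2, 4, and 5.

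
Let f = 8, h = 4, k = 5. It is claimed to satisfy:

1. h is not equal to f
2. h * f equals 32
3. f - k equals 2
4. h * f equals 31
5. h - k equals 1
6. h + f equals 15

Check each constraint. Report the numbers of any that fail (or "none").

1. h = 4, f = 8; distinct  holds
2. h * f = 4 * 8 = 32  holds
3. f - k = 8 - 5 = 3, not 2  fails
4. h * f = 4 * 8 = 32, not 31  fails
5. h - k = 4 - 5 = -1, not 1  fails
6. h + f = 4 + 8 = 12, not 15  fails

No — constraints 3, 4, 5, 6 are not satisfied.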